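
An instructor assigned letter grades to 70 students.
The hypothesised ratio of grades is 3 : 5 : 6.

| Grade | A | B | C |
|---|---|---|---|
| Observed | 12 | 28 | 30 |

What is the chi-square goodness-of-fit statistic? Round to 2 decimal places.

0.96

Ratio total = 14. Expected counts: 70×3/14 = 15, 70×5/14 = 25, 70×6/14 = 30.
χ² = (12−15)²/15 + (28−25)²/25 + (30−30)²/30
   = 0.600 + 0.360 + 0.000
Sum = 0.96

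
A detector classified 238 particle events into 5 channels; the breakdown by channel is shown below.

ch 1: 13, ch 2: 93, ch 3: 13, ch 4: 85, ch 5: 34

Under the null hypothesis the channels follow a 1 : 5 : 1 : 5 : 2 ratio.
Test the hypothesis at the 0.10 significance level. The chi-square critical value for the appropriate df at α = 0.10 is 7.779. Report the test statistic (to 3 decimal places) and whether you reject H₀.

2.635; do not reject

Ratio total = 14. Expected counts: 238×1/14 = 17, 238×5/14 = 85, 238×1/14 = 17, 238×5/14 = 85, 238×2/14 = 34.
ch 1: (13 − 17)²/17 = 16/17 = 0.9412
ch 2: (93 − 85)²/85 = 64/85 = 0.7529
ch 3: (13 − 17)²/17 = 16/17 = 0.9412
ch 4: (85 − 85)²/85 = 0/85 = 0.0000
ch 5: (34 − 34)²/34 = 0/34 = 0.0000
Sum = 2.635
df = 4. Since 2.635 < 7.779, we do not reject H₀.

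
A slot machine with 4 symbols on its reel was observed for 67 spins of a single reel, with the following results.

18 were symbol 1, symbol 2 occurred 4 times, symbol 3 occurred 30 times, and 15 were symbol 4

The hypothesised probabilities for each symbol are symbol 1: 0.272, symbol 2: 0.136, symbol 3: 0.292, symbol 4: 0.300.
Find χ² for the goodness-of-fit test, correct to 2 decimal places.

9.73

Expected counts E_i = n·p_i: 67×0.272 = 18.224, 67×0.136 = 9.112, 67×0.292 = 19.564, 67×0.300 = 20.1.
symbol 1: (18 − 18.224)²/18.224 = 0.050176/18.224 = 0.003
symbol 2: (4 − 9.112)²/9.112 = 26.132544/9.112 = 2.868
symbol 3: (30 − 19.564)²/19.564 = 108.910096/19.564 = 5.567
symbol 4: (15 − 20.1)²/20.1 = 26.01/20.1 = 1.294
Sum = 9.73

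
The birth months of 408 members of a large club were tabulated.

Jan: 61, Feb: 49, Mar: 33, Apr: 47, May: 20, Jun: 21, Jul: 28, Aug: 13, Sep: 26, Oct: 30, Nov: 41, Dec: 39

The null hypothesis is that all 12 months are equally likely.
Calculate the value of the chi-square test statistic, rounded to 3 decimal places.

62.353

Under H₀ each category has probability 1/12, so each expected count is 408/12 = 34.
Jan: (61 − 34)²/34 = 729/34 = 21.4412
Feb: (49 − 34)²/34 = 225/34 = 6.6176
Mar: (33 − 34)²/34 = 1/34 = 0.0294
Apr: (47 − 34)²/34 = 169/34 = 4.9706
May: (20 − 34)²/34 = 196/34 = 5.7647
Jun: (21 − 34)²/34 = 169/34 = 4.9706
Jul: (28 − 34)²/34 = 36/34 = 1.0588
Aug: (13 − 34)²/34 = 441/34 = 12.9706
Sep: (26 − 34)²/34 = 64/34 = 1.8824
Oct: (30 − 34)²/34 = 16/34 = 0.4706
Nov: (41 − 34)²/34 = 49/34 = 1.4412
Dec: (39 − 34)²/34 = 25/34 = 0.7353
Sum = 62.353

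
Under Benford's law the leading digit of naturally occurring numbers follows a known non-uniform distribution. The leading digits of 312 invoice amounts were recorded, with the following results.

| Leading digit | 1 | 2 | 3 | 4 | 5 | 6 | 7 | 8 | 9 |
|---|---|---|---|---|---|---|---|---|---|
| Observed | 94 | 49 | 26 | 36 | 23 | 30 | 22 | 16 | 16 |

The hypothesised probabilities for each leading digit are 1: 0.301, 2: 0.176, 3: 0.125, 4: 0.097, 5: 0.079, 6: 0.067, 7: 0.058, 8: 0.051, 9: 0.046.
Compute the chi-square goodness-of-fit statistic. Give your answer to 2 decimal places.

Expected counts E_i = n·p_i: 312×0.301 = 93.912, 312×0.176 = 54.912, 312×0.125 = 39, 312×0.097 = 30.264, 312×0.079 = 24.648, 312×0.067 = 20.904, 312×0.058 = 18.096, 312×0.051 = 15.912, 312×0.046 = 14.352.
χ² = (94−93.912)²/93.912 + (49−54.912)²/54.912 + (26−39)²/39 + (36−30.264)²/30.264 + (23−24.648)²/24.648 + (30−20.904)²/20.904 + (22−18.096)²/18.096 + (16−15.912)²/15.912 + (16−14.352)²/14.352
   = 0.000 + 0.637 + 4.333 + 1.087 + 0.110 + 3.958 + 0.842 + 0.000 + 0.189
Sum = 11.16

11.16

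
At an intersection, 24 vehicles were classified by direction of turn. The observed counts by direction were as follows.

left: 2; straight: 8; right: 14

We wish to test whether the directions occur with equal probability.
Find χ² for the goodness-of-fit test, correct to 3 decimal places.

Expected count for each of the 3 categories: 24/3 = 8.
left: (2 − 8)²/8 = 36/8 = 4.5000
straight: (8 − 8)²/8 = 0/8 = 0.0000
right: (14 − 8)²/8 = 36/8 = 4.5000
Sum = 9.000

9.000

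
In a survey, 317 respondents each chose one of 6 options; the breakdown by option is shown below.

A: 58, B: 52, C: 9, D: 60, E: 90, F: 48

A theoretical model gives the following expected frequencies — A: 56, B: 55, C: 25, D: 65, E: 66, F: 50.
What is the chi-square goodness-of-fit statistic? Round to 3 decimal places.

19.667

A: (58 − 56)²/56 = 4/56 = 0.0714
B: (52 − 55)²/55 = 9/55 = 0.1636
C: (9 − 25)²/25 = 256/25 = 10.2400
D: (60 − 65)²/65 = 25/65 = 0.3846
E: (90 − 66)²/66 = 576/66 = 8.7273
F: (48 − 50)²/50 = 4/50 = 0.0800
Sum = 19.667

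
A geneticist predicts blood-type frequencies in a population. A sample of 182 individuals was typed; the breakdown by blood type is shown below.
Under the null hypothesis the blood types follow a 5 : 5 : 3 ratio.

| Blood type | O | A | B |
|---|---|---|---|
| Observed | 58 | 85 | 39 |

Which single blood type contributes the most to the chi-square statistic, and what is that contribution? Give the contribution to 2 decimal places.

Ratio total = 13. Expected counts: 182×5/13 = 70, 182×5/13 = 70, 182×3/13 = 42.
cat         O        E   (O−E)²/E
O          58       70      2.057
A          85       70      3.214
B          39       42      0.214
The largest term is for A: 3.21.

A, 3.21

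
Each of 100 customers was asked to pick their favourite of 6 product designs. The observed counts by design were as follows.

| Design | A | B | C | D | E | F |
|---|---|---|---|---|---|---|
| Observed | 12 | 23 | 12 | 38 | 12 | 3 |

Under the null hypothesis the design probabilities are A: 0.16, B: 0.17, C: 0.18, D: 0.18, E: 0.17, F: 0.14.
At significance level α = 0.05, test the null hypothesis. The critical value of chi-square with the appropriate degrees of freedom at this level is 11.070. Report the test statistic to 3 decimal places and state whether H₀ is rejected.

37.453; reject

Expected counts E_i = n·p_i: 100×0.16 = 16, 100×0.17 = 17, 100×0.18 = 18, 100×0.18 = 18, 100×0.17 = 17, 100×0.14 = 14.
χ² = (12−16)²/16 + (23−17)²/17 + (12−18)²/18 + (38−18)²/18 + (12−17)²/17 + (3−14)²/14
   = 1.0000 + 2.1176 + 2.0000 + 22.2222 + 1.4706 + 8.6429
Sum = 37.453
df = 5. Since 37.453 > 11.070, we reject H₀.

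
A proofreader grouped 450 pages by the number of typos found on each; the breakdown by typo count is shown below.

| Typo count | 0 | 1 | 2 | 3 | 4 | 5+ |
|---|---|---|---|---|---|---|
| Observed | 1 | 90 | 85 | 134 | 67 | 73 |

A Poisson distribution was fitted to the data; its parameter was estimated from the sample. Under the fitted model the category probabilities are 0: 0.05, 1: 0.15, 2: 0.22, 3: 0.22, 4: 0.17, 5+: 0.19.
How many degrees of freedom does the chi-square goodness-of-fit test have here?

There are k = 6 categories and 1 parameter estimated from the data, so df = 6 − 1 − 1 = 4.

4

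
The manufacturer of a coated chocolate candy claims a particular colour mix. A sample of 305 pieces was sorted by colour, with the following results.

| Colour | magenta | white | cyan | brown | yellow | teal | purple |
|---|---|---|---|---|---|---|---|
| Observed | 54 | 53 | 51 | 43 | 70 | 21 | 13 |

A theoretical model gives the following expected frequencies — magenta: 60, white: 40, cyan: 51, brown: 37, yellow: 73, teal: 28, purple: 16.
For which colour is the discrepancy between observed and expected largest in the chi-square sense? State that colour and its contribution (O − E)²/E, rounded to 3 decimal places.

χ² = (54−60)²/60 + (53−40)²/40 + (51−51)²/51 + (43−37)²/37 + (70−73)²/73 + (21−28)²/28 + (13−16)²/16
   = 0.6000 + 4.2250 + 0.0000 + 0.9730 + 0.1233 + 1.7500 + 0.5625
The largest term is for white: 4.225.

white, 4.225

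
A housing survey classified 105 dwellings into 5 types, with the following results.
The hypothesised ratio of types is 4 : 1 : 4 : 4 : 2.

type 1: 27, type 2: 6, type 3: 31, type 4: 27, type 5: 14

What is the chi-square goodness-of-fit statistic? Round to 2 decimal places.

Ratio total = 15. Expected counts: 105×4/15 = 28, 105×1/15 = 7, 105×4/15 = 28, 105×4/15 = 28, 105×2/15 = 14.
χ² = (27−28)²/28 + (6−7)²/7 + (31−28)²/28 + (27−28)²/28 + (14−14)²/14
   = 0.036 + 0.143 + 0.321 + 0.036 + 0.000
Sum = 0.54

0.54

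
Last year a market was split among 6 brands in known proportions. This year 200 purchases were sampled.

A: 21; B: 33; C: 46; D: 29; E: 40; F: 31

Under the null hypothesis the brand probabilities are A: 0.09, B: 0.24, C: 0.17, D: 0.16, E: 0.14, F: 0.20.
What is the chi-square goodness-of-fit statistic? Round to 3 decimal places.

16.872

Expected counts E_i = n·p_i: 200×0.09 = 18, 200×0.24 = 48, 200×0.17 = 34, 200×0.16 = 32, 200×0.14 = 28, 200×0.20 = 40.
χ² = (21−18)²/18 + (33−48)²/48 + (46−34)²/34 + (29−32)²/32 + (40−28)²/28 + (31−40)²/40
   = 0.5000 + 4.6875 + 4.2353 + 0.2813 + 5.1429 + 2.0250
Sum = 16.872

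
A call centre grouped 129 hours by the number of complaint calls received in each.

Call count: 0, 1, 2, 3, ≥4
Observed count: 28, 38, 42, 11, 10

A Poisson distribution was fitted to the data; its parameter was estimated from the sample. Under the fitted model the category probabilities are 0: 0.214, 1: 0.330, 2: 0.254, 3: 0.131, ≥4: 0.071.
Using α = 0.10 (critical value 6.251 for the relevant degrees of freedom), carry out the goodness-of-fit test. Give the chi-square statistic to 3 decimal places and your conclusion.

Expected counts E_i = n·p_i: 129×0.214 = 27.606, 129×0.330 = 42.57, 129×0.254 = 32.766, 129×0.131 = 16.899, 129×0.071 = 9.159.
χ² = (28−27.606)²/27.606 + (38−42.57)²/42.57 + (42−32.766)²/32.766 + (11−16.899)²/16.899 + (10−9.159)²/9.159
   = 0.0056 + 0.4906 + 2.6023 + 2.0592 + 0.0772
Sum = 5.235
df = 3. Since 5.235 < 6.251, we do not reject H₀.

5.235; do not reject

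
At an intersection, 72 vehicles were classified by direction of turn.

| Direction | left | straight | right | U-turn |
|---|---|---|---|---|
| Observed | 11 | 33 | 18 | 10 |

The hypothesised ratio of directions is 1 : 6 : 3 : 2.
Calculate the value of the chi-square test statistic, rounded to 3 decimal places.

Ratio total = 12. Expected counts: 72×1/12 = 6, 72×6/12 = 36, 72×3/12 = 18, 72×2/12 = 12.
χ² = (11−6)²/6 + (33−36)²/36 + (18−18)²/18 + (10−12)²/12
   = 4.1667 + 0.2500 + 0.0000 + 0.3333
Sum = 4.750

4.750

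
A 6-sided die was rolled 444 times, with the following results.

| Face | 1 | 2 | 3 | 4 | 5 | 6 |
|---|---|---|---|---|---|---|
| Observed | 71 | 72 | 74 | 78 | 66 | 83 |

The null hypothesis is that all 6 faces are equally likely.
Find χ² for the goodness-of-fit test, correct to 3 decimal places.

2.351

Under H₀ each category has probability 1/6, so each expected count is 444/6 = 74.
cat         O        E   (O−E)²/E
1          71       74     0.1216
2          72       74     0.0541
3          74       74     0.0000
4          78       74     0.2162
5          66       74     0.8649
6          83       74     1.0946
Sum = 2.351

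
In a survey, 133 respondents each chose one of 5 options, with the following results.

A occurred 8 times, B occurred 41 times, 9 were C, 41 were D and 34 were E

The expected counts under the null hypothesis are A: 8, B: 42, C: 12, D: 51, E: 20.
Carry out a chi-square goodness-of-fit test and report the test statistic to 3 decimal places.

12.535

χ² = (8−8)²/8 + (41−42)²/42 + (9−12)²/12 + (41−51)²/51 + (34−20)²/20
   = 0.0000 + 0.0238 + 0.7500 + 1.9608 + 9.8000
Sum = 12.535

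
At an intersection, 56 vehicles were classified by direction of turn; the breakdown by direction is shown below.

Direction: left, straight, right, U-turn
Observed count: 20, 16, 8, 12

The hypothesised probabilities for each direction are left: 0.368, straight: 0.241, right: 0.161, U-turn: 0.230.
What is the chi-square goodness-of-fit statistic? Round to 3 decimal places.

Expected counts E_i = n·p_i: 56×0.368 = 20.608, 56×0.241 = 13.496, 56×0.161 = 9.016, 56×0.230 = 12.88.
χ² = (20−20.608)²/20.608 + (16−13.496)²/13.496 + (8−9.016)²/9.016 + (12−12.88)²/12.88
   = 0.0179 + 0.4646 + 0.1145 + 0.0601
Sum = 0.657

0.657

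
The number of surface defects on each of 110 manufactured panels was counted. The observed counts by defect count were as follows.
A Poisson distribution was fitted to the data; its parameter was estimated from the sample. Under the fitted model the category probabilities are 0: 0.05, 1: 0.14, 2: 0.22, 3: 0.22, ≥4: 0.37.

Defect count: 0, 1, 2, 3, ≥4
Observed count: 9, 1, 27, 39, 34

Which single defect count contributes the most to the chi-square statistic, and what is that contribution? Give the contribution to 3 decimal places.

Expected counts E_i = n·p_i: 110×0.05 = 5.5, 110×0.14 = 15.4, 110×0.22 = 24.2, 110×0.22 = 24.2, 110×0.37 = 40.7.
χ² = (9−5.5)²/5.5 + (1−15.4)²/15.4 + (27−24.2)²/24.2 + (39−24.2)²/24.2 + (34−40.7)²/40.7
   = 2.2273 + 13.4649 + 0.3240 + 9.0512 + 1.1029
The largest term is for 1: 13.465.

1, 13.465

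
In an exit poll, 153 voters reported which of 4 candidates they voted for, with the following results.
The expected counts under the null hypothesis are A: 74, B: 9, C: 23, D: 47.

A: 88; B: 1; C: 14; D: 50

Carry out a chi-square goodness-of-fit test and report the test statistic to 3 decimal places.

13.473

A: (88 − 74)²/74 = 196/74 = 2.6486
B: (1 − 9)²/9 = 64/9 = 7.1111
C: (14 − 23)²/23 = 81/23 = 3.5217
D: (50 − 47)²/47 = 9/47 = 0.1915
Sum = 13.473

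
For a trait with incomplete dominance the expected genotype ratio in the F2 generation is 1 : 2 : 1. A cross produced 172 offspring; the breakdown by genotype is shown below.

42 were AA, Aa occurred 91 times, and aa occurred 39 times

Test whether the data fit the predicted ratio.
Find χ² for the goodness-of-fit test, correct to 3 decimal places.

Ratio total = 4. Expected counts: 172×1/4 = 43, 172×2/4 = 86, 172×1/4 = 43.
χ² = (42−43)²/43 + (91−86)²/86 + (39−43)²/43
   = 0.0233 + 0.2907 + 0.3721
Sum = 0.686

0.686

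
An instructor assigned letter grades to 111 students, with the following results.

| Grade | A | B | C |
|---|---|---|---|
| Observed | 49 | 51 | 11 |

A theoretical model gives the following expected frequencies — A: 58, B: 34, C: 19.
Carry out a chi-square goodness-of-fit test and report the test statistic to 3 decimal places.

χ² = (49−58)²/58 + (51−34)²/34 + (11−19)²/19
   = 1.3966 + 8.5000 + 3.3684
Sum = 13.265

13.265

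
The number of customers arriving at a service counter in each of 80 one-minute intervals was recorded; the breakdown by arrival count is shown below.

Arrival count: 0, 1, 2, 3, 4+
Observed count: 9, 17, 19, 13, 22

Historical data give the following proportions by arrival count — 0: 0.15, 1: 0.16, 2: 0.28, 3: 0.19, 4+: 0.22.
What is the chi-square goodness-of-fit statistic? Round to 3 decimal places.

Expected counts E_i = n·p_i: 80×0.15 = 12, 80×0.16 = 12.8, 80×0.28 = 22.4, 80×0.19 = 15.2, 80×0.22 = 17.6.
χ² = (9−12)²/12 + (17−12.8)²/12.8 + (19−22.4)²/22.4 + (13−15.2)²/15.2 + (22−17.6)²/17.6
   = 0.7500 + 1.3781 + 0.5161 + 0.3184 + 1.1000
Sum = 4.063

4.063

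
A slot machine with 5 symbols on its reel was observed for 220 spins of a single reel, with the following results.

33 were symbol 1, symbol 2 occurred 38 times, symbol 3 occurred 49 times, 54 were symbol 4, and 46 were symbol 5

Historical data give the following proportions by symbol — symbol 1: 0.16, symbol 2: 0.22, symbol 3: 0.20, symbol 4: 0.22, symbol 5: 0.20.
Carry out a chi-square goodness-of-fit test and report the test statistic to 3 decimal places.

Expected counts E_i = n·p_i: 220×0.16 = 35.2, 220×0.22 = 48.4, 220×0.20 = 44, 220×0.22 = 48.4, 220×0.20 = 44.
χ² = (33−35.2)²/35.2 + (38−48.4)²/48.4 + (49−44)²/44 + (54−48.4)²/48.4 + (46−44)²/44
   = 0.1375 + 2.2347 + 0.5682 + 0.6479 + 0.0909
Sum = 3.679

3.679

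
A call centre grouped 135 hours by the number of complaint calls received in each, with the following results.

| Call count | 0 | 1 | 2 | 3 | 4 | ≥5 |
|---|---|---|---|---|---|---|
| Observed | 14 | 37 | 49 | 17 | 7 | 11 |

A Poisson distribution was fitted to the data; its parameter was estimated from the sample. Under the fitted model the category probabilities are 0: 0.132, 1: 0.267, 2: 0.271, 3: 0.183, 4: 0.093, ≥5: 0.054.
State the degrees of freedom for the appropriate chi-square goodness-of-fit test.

4

There are k = 6 categories and 1 parameter estimated from the data, so df = 6 − 1 − 1 = 4.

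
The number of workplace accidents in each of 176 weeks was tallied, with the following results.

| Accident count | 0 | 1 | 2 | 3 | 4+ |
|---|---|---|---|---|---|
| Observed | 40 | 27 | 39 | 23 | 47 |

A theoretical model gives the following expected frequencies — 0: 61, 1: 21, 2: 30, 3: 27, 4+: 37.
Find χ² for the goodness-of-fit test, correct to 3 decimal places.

cat         O        E   (O−E)²/E
0          40       61     7.2295
1          27       21     1.7143
2          39       30     2.7000
3          23       27     0.5926
4+         47       37     2.7027
Sum = 14.939

14.939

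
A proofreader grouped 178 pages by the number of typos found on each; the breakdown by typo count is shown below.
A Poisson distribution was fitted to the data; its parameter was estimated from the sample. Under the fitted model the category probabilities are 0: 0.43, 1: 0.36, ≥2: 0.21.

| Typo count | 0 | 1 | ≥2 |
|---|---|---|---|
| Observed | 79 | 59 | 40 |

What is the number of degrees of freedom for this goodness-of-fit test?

There are k = 3 categories and 1 parameter estimated from the data, so df = 3 − 1 − 1 = 1.

1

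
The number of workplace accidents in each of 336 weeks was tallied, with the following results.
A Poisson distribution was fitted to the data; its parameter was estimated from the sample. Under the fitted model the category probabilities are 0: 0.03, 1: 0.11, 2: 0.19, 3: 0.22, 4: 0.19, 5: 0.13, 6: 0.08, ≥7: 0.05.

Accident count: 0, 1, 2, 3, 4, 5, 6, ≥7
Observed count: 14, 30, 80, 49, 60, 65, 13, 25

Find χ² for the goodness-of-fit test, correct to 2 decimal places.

37.13

Expected counts E_i = n·p_i: 336×0.03 = 10.08, 336×0.11 = 36.96, 336×0.19 = 63.84, 336×0.22 = 73.92, 336×0.19 = 63.84, 336×0.13 = 43.68, 336×0.08 = 26.88, 336×0.05 = 16.8.
cat         O        E   (O−E)²/E
0          14    10.08      1.524
1          30    36.96      1.311
2          80    63.84      4.091
3          49    73.92      8.401
4          60    63.84      0.231
5          65    43.68     10.406
6          13    26.88      7.167
≥7         25     16.8      4.002
Sum = 37.13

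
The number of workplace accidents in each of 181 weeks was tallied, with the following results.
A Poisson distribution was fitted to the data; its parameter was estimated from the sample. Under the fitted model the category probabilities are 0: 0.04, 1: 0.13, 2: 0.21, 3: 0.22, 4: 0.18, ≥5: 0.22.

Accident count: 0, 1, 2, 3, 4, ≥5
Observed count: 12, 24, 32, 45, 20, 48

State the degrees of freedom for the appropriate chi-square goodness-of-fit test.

There are k = 6 categories and 1 parameter estimated from the data, so df = 6 − 1 − 1 = 4.

4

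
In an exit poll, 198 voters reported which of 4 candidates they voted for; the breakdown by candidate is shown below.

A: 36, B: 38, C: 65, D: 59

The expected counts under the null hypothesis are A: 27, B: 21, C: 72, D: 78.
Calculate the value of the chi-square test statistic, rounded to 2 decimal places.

22.07

cat         O        E   (O−E)²/E
A          36       27      3.000
B          38       21     13.762
C          65       72      0.681
D          59       78      4.628
Sum = 22.07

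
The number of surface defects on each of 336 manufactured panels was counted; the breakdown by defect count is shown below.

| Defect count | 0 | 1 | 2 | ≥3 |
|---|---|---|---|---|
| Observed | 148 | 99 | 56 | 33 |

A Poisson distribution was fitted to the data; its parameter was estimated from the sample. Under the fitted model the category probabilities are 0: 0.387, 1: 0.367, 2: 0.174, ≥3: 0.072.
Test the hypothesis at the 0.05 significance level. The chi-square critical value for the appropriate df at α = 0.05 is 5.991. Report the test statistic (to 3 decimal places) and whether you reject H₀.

10.587; reject

Expected counts E_i = n·p_i: 336×0.387 = 130.032, 336×0.367 = 123.312, 336×0.174 = 58.464, 336×0.072 = 24.192.
0: (148 − 130.032)²/130.032 = 322.849024/130.032 = 2.4828
1: (99 − 123.312)²/123.312 = 591.073344/123.312 = 4.7933
2: (56 − 58.464)²/58.464 = 6.071296/58.464 = 0.1038
≥3: (33 − 24.192)²/24.192 = 77.580864/24.192 = 3.2069
Sum = 10.587
df = 2. Since 10.587 > 5.991, we reject H₀.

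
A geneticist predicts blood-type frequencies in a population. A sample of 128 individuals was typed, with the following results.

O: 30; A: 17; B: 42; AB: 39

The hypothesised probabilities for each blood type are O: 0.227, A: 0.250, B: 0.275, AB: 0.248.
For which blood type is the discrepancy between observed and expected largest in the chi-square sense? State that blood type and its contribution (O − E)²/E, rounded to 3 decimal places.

Expected counts E_i = n·p_i: 128×0.227 = 29.056, 128×0.250 = 32, 128×0.275 = 35.2, 128×0.248 = 31.744.
O: (30 − 29.056)²/29.056 = 0.891136/29.056 = 0.0307
A: (17 − 32)²/32 = 225/32 = 7.0313
B: (42 − 35.2)²/35.2 = 46.24/35.2 = 1.3136
AB: (39 − 31.744)²/31.744 = 52.649536/31.744 = 1.6586
The largest term is for A: 7.031.

A, 7.031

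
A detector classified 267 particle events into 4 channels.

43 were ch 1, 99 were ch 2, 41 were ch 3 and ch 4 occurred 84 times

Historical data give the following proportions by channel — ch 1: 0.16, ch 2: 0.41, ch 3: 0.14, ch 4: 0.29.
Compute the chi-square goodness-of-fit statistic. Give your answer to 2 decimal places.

1.91

Expected counts E_i = n·p_i: 267×0.16 = 42.72, 267×0.41 = 109.47, 267×0.14 = 37.38, 267×0.29 = 77.43.
cat         O        E   (O−E)²/E
ch 1       43    42.72      0.002
ch 2       99   109.47      1.001
ch 3       41    37.38      0.351
ch 4       84    77.43      0.557
Sum = 1.91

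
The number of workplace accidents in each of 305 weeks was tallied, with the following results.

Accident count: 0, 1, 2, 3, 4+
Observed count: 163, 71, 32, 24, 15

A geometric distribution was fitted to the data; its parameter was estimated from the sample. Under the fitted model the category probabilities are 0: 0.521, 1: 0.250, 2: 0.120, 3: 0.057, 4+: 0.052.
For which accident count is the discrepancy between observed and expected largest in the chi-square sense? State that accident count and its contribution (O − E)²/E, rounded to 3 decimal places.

Expected counts E_i = n·p_i: 305×0.521 = 158.905, 305×0.250 = 76.25, 305×0.120 = 36.6, 305×0.057 = 17.385, 305×0.052 = 15.86.
χ² = (163−158.905)²/158.905 + (71−76.25)²/76.25 + (32−36.6)²/36.6 + (24−17.385)²/17.385 + (15−15.86)²/15.86
   = 0.1055 + 0.3615 + 0.5781 + 2.5170 + 0.0466
The largest term is for 3: 2.517.

3, 2.517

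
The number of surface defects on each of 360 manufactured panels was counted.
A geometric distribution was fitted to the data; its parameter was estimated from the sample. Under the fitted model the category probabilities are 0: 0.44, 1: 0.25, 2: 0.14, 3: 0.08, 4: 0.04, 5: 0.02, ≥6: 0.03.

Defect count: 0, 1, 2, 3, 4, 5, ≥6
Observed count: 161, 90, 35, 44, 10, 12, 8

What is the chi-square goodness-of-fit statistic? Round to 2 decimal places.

Expected counts E_i = n·p_i: 360×0.44 = 158.4, 360×0.25 = 90, 360×0.14 = 50.4, 360×0.08 = 28.8, 360×0.04 = 14.4, 360×0.02 = 7.2, 360×0.03 = 10.8.
0: (161 − 158.4)²/158.4 = 6.76/158.4 = 0.043
1: (90 − 90)²/90 = 0/90 = 0.000
2: (35 − 50.4)²/50.4 = 237.16/50.4 = 4.706
3: (44 − 28.8)²/28.8 = 231.04/28.8 = 8.022
4: (10 − 14.4)²/14.4 = 19.36/14.4 = 1.344
5: (12 − 7.2)²/7.2 = 23.04/7.2 = 3.200
≥6: (8 − 10.8)²/10.8 = 7.84/10.8 = 0.726
Sum = 18.04

18.04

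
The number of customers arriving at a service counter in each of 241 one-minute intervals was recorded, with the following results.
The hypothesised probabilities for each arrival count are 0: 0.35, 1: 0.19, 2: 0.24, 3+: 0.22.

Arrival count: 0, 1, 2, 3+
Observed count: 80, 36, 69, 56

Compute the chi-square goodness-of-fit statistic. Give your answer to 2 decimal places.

Expected counts E_i = n·p_i: 241×0.35 = 84.35, 241×0.19 = 45.79, 241×0.24 = 57.84, 241×0.22 = 53.02.
χ² = (80−84.35)²/84.35 + (36−45.79)²/45.79 + (69−57.84)²/57.84 + (56−53.02)²/53.02
   = 0.224 + 2.093 + 2.153 + 0.167
Sum = 4.64

4.64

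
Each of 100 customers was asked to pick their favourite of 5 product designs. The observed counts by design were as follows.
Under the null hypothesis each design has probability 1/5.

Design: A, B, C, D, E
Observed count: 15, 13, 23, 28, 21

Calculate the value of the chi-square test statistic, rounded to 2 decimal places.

Under H₀ each category has probability 1/5, so each expected count is 100/5 = 20.
χ² = (15−20)²/20 + (13−20)²/20 + (23−20)²/20 + (28−20)²/20 + (21−20)²/20
   = 1.250 + 2.450 + 0.450 + 3.200 + 0.050
Sum = 7.40

7.40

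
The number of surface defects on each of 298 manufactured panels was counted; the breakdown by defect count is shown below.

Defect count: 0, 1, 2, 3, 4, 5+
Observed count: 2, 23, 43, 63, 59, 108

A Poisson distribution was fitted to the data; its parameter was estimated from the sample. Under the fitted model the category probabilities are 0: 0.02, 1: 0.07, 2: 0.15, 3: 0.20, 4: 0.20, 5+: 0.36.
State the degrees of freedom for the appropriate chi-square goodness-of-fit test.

4

There are k = 6 categories and 1 parameter estimated from the data, so df = 6 − 1 − 1 = 4.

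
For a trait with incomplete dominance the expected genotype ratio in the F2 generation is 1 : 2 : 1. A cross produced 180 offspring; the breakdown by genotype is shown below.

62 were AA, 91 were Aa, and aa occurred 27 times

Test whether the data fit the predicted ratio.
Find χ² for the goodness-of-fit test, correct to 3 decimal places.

Ratio total = 4. Expected counts: 180×1/4 = 45, 180×2/4 = 90, 180×1/4 = 45.
AA: (62 − 45)²/45 = 289/45 = 6.4222
Aa: (91 − 90)²/90 = 1/90 = 0.0111
aa: (27 − 45)²/45 = 324/45 = 7.2000
Sum = 13.633

13.633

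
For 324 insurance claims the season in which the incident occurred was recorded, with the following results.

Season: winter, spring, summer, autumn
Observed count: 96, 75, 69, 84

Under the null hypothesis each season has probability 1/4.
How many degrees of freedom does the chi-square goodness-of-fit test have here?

3

There are k = 4 categories and no parameters were estimated from the data, so df = 4 − 1 = 3.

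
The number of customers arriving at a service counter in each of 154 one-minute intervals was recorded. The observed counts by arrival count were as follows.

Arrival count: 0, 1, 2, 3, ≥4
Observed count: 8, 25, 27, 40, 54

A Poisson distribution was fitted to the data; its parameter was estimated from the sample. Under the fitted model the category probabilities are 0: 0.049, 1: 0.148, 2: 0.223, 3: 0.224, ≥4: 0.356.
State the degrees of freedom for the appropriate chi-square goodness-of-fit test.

There are k = 5 categories and 1 parameter estimated from the data, so df = 5 − 1 − 1 = 3.

3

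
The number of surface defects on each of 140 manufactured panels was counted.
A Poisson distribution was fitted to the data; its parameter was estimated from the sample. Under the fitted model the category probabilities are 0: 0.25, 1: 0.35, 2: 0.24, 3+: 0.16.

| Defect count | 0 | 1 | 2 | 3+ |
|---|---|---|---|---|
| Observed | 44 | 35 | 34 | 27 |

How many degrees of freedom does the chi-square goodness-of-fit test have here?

2

There are k = 4 categories and 1 parameter estimated from the data, so df = 4 − 1 − 1 = 2.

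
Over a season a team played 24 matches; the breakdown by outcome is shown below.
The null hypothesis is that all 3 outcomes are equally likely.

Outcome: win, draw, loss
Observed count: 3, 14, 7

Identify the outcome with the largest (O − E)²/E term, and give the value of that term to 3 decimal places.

draw, 4.500

Expected count for each of the 3 categories: 24/3 = 8.
win: (3 − 8)²/8 = 25/8 = 3.1250
draw: (14 − 8)²/8 = 36/8 = 4.5000
loss: (7 − 8)²/8 = 1/8 = 0.1250
The largest term is for draw: 4.500.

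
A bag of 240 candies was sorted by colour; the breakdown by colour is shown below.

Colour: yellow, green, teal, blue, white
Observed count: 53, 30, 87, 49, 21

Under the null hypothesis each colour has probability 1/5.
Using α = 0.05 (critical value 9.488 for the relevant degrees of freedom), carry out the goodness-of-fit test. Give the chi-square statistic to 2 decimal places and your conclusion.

Expected count for each of the 5 categories: 240/5 = 48.
cat         O        E   (O−E)²/E
yellow     53       48      0.521
green      30       48      6.750
teal       87       48     31.688
blue       49       48      0.021
white      21       48     15.188
Sum = 54.17
df = 4. Since 54.17 > 9.488, we reject H₀.

54.17; reject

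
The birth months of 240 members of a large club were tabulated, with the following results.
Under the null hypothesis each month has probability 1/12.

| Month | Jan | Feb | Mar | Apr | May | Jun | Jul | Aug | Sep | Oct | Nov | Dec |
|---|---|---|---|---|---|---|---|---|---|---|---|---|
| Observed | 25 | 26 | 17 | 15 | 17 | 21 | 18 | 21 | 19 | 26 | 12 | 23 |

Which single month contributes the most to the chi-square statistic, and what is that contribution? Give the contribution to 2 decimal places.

Under H₀ each category has probability 1/12, so each expected count is 240/12 = 20.
Jan: (25 − 20)²/20 = 25/20 = 1.250
Feb: (26 − 20)²/20 = 36/20 = 1.800
Mar: (17 − 20)²/20 = 9/20 = 0.450
Apr: (15 − 20)²/20 = 25/20 = 1.250
May: (17 − 20)²/20 = 9/20 = 0.450
Jun: (21 − 20)²/20 = 1/20 = 0.050
Jul: (18 − 20)²/20 = 4/20 = 0.200
Aug: (21 − 20)²/20 = 1/20 = 0.050
Sep: (19 − 20)²/20 = 1/20 = 0.050
Oct: (26 − 20)²/20 = 36/20 = 1.800
Nov: (12 − 20)²/20 = 64/20 = 3.200
Dec: (23 − 20)²/20 = 9/20 = 0.450
The largest term is for Nov: 3.20.

Nov, 3.20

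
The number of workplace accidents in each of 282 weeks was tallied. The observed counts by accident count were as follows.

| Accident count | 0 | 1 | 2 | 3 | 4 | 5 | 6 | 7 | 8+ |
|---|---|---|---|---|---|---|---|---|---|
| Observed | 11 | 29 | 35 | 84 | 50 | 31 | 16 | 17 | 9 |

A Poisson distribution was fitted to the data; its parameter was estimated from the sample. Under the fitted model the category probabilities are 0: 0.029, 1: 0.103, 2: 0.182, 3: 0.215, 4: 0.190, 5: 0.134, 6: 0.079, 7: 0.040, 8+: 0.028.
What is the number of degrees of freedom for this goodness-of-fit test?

There are k = 9 categories and 1 parameter estimated from the data, so df = 9 − 1 − 1 = 7.

7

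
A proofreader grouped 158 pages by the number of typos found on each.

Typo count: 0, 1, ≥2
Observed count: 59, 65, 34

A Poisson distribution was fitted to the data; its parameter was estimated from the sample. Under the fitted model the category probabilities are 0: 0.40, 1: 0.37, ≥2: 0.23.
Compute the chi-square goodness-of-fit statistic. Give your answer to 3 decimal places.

1.161

Expected counts E_i = n·p_i: 158×0.40 = 63.2, 158×0.37 = 58.46, 158×0.23 = 36.34.
0: (59 − 63.2)²/63.2 = 17.64/63.2 = 0.2791
1: (65 − 58.46)²/58.46 = 42.7716/58.46 = 0.7316
≥2: (34 − 36.34)²/36.34 = 5.4756/36.34 = 0.1507
Sum = 1.161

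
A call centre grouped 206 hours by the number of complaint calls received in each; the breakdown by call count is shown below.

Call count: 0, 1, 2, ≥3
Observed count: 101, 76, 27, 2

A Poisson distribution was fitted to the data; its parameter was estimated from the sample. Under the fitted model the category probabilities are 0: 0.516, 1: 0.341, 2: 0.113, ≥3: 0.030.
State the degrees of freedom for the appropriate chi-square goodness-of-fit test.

There are k = 4 categories and 1 parameter estimated from the data, so df = 4 − 1 − 1 = 2.

2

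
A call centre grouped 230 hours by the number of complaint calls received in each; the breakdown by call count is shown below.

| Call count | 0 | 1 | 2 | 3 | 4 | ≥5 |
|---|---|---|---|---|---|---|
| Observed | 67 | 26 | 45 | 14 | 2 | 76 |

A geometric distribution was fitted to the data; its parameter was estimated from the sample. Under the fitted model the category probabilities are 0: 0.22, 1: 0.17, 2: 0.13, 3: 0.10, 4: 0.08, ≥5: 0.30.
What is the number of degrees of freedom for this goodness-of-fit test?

4

There are k = 6 categories and 1 parameter estimated from the data, so df = 6 − 1 − 1 = 4.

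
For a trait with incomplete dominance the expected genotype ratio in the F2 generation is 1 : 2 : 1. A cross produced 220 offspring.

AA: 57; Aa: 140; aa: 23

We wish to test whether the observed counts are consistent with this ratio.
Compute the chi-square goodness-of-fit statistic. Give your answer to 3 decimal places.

Ratio total = 4. Expected counts: 220×1/4 = 55, 220×2/4 = 110, 220×1/4 = 55.
χ² = (57−55)²/55 + (140−110)²/110 + (23−55)²/55
   = 0.0727 + 8.1818 + 18.6182
Sum = 26.873

26.873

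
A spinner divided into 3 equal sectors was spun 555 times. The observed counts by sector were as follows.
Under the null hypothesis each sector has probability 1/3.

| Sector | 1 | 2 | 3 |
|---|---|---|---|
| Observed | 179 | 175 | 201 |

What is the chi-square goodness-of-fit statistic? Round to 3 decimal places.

Under H₀ each category has probability 1/3, so each expected count is 555/3 = 185.
cat         O        E   (O−E)²/E
1         179      185     0.1946
2         175      185     0.5405
3         201      185     1.3838
Sum = 2.119

2.119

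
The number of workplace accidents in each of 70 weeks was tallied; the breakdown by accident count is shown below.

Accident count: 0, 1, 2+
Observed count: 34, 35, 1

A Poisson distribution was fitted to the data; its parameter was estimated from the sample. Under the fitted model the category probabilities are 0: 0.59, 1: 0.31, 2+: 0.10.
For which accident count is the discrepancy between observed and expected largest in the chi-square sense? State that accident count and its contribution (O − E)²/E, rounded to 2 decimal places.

1, 8.15

Expected counts E_i = n·p_i: 70×0.59 = 41.3, 70×0.31 = 21.7, 70×0.10 = 7.
0: (34 − 41.3)²/41.3 = 53.29/41.3 = 1.290
1: (35 − 21.7)²/21.7 = 176.89/21.7 = 8.152
2+: (1 − 7)²/7 = 36/7 = 5.143
The largest term is for 1: 8.15.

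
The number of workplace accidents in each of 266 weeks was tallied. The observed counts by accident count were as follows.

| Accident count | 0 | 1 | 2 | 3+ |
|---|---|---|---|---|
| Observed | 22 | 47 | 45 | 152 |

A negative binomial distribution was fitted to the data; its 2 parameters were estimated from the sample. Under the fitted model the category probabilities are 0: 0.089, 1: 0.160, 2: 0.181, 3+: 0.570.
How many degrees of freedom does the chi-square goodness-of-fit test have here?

There are k = 4 categories and 2 parameters estimated from the data, so df = 4 − 1 − 2 = 1.

1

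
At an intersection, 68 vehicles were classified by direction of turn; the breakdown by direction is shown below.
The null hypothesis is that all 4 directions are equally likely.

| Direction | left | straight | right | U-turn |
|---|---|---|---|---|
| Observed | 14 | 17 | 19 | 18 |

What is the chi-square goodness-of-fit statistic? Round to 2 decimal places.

0.82

Expected count for each of the 4 categories: 68/4 = 17.
cat           O        E   (O−E)²/E
left         14       17      0.529
straight     17       17      0.000
right        19       17      0.235
U-turn       18       17      0.059
Sum = 0.82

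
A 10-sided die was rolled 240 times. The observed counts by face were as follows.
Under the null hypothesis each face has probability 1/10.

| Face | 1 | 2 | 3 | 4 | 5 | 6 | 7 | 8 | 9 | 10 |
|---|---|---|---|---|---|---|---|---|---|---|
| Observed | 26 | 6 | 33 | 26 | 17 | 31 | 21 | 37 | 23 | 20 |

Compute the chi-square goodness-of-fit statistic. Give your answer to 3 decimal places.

29.417

Expected count for each of the 10 categories: 240/10 = 24.
1: (26 − 24)²/24 = 4/24 = 0.1667
2: (6 − 24)²/24 = 324/24 = 13.5000
3: (33 − 24)²/24 = 81/24 = 3.3750
4: (26 − 24)²/24 = 4/24 = 0.1667
5: (17 − 24)²/24 = 49/24 = 2.0417
6: (31 − 24)²/24 = 49/24 = 2.0417
7: (21 − 24)²/24 = 9/24 = 0.3750
8: (37 − 24)²/24 = 169/24 = 7.0417
9: (23 − 24)²/24 = 1/24 = 0.0417
10: (20 − 24)²/24 = 16/24 = 0.6667
Sum = 29.417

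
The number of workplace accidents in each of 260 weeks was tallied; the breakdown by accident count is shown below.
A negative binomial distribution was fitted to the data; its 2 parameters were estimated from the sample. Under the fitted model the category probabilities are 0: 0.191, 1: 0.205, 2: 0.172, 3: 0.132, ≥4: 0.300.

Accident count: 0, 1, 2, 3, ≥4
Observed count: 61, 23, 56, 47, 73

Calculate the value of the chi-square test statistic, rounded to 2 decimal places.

Expected counts E_i = n·p_i: 260×0.191 = 49.66, 260×0.205 = 53.3, 260×0.172 = 44.72, 260×0.132 = 34.32, 260×0.300 = 78.
0: (61 − 49.66)²/49.66 = 128.5956/49.66 = 2.590
1: (23 − 53.3)²/53.3 = 918.09/53.3 = 17.225
2: (56 − 44.72)²/44.72 = 127.2384/44.72 = 2.845
3: (47 − 34.32)²/34.32 = 160.7824/34.32 = 4.685
≥4: (73 − 78)²/78 = 25/78 = 0.321
Sum = 27.67

27.67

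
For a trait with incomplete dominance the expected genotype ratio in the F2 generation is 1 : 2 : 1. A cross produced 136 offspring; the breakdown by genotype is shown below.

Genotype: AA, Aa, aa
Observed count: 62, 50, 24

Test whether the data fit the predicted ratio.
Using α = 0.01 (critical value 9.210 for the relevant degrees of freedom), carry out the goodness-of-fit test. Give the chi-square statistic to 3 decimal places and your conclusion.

30.765; reject

Ratio total = 4. Expected counts: 136×1/4 = 34, 136×2/4 = 68, 136×1/4 = 34.
cat         O        E   (O−E)²/E
AA         62       34    23.0588
Aa         50       68     4.7647
aa         24       34     2.9412
Sum = 30.765
df = 2. Since 30.765 > 9.210, we reject H₀.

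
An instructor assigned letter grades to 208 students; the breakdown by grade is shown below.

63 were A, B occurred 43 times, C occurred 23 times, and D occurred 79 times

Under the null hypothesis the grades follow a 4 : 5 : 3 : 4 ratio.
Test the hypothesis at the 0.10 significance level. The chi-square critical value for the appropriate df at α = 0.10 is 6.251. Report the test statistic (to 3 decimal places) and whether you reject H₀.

30.356; reject

Ratio total = 16. Expected counts: 208×4/16 = 52, 208×5/16 = 65, 208×3/16 = 39, 208×4/16 = 52.
A: (63 − 52)²/52 = 121/52 = 2.3269
B: (43 − 65)²/65 = 484/65 = 7.4462
C: (23 − 39)²/39 = 256/39 = 6.5641
D: (79 − 52)²/52 = 729/52 = 14.0192
Sum = 30.356
df = 3. Since 30.356 > 6.251, we reject H₀.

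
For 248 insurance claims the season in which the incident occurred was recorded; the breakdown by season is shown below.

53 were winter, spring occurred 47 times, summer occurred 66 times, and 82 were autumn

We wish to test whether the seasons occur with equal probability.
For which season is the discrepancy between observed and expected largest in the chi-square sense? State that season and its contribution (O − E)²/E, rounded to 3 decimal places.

Under H₀ each category has probability 1/4, so each expected count is 248/4 = 62.
cat         O        E   (O−E)²/E
winter     53       62     1.3065
spring     47       62     3.6290
summer     66       62     0.2581
autumn     82       62     6.4516
The largest term is for autumn: 6.452.

autumn, 6.452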